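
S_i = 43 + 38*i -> [43, 81, 119, 157, 195]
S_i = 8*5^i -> [8, 40, 200, 1000, 5000]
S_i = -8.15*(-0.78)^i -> [-8.15, 6.36, -4.96, 3.87, -3.02]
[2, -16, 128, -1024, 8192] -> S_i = 2*-8^i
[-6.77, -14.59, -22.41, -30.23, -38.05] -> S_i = -6.77 + -7.82*i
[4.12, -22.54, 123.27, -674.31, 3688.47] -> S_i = 4.12*(-5.47)^i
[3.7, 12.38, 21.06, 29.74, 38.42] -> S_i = 3.70 + 8.68*i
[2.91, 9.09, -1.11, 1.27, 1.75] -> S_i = Random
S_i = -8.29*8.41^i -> [-8.29, -69.72, -586.34, -4931.09, -41470.43]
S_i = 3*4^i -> [3, 12, 48, 192, 768]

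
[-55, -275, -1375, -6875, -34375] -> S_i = -55*5^i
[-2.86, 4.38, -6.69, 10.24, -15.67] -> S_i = -2.86*(-1.53)^i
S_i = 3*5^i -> [3, 15, 75, 375, 1875]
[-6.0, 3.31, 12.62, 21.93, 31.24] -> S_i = -6.00 + 9.31*i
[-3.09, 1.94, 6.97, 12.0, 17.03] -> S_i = -3.09 + 5.03*i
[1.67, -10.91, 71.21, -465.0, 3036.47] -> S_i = 1.67*(-6.53)^i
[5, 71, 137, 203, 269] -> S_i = 5 + 66*i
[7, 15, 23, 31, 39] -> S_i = 7 + 8*i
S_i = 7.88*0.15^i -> [7.88, 1.18, 0.18, 0.03, 0.0]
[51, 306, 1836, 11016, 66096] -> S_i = 51*6^i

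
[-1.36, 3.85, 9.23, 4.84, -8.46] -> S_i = Random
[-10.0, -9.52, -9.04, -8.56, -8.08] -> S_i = -10.00 + 0.48*i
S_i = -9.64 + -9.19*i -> [-9.64, -18.83, -28.02, -37.21, -46.4]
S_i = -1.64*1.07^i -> [-1.64, -1.75, -1.88, -2.01, -2.15]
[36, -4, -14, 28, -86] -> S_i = Random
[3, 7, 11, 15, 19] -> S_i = 3 + 4*i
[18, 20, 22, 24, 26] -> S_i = 18 + 2*i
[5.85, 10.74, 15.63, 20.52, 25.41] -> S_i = 5.85 + 4.89*i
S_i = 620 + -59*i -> [620, 561, 502, 443, 384]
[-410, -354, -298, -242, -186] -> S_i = -410 + 56*i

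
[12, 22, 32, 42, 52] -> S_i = 12 + 10*i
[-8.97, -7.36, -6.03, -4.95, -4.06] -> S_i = -8.97*0.82^i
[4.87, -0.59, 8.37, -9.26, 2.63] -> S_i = Random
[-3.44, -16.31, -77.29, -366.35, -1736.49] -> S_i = -3.44*4.74^i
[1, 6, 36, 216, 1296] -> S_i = 1*6^i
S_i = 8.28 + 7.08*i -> [8.28, 15.36, 22.44, 29.52, 36.6]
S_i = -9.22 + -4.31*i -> [-9.22, -13.53, -17.84, -22.15, -26.46]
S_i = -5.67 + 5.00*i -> [-5.67, -0.67, 4.33, 9.33, 14.33]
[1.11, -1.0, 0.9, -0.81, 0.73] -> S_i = 1.11*(-0.90)^i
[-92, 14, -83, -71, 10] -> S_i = Random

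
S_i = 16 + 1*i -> [16, 17, 18, 19, 20]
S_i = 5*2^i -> [5, 10, 20, 40, 80]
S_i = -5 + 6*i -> [-5, 1, 7, 13, 19]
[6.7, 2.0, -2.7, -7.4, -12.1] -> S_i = 6.70 + -4.70*i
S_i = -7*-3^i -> [-7, 21, -63, 189, -567]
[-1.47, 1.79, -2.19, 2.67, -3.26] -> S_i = -1.47*(-1.22)^i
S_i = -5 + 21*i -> [-5, 16, 37, 58, 79]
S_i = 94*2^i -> [94, 188, 376, 752, 1504]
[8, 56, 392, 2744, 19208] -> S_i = 8*7^i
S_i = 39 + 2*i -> [39, 41, 43, 45, 47]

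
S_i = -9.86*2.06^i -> [-9.86, -20.31, -41.84, -86.19, -177.56]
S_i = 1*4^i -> [1, 4, 16, 64, 256]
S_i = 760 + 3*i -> [760, 763, 766, 769, 772]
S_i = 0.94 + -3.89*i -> [0.94, -2.95, -6.84, -10.73, -14.62]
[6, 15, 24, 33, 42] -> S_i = 6 + 9*i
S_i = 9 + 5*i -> [9, 14, 19, 24, 29]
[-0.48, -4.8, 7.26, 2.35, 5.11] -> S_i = Random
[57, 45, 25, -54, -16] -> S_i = Random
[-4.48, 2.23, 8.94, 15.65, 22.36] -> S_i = -4.48 + 6.71*i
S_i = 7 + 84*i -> [7, 91, 175, 259, 343]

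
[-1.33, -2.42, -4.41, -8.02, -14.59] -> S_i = -1.33*1.82^i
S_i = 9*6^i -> [9, 54, 324, 1944, 11664]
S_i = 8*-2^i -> [8, -16, 32, -64, 128]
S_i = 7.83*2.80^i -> [7.83, 21.92, 61.39, 171.88, 481.28]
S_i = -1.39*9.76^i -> [-1.39, -13.57, -132.41, -1292.3, -12612.87]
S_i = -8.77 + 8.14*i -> [-8.77, -0.63, 7.51, 15.65, 23.79]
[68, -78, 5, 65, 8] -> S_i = Random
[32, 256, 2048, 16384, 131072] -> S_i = 32*8^i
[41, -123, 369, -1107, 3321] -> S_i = 41*-3^i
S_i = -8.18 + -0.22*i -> [-8.18, -8.4, -8.62, -8.84, -9.06]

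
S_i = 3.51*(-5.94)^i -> [3.51, -20.85, 123.85, -735.64, 4369.71]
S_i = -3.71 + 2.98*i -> [-3.71, -0.73, 2.25, 5.23, 8.21]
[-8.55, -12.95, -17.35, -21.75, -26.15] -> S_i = -8.55 + -4.40*i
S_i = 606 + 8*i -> [606, 614, 622, 630, 638]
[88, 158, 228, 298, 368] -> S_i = 88 + 70*i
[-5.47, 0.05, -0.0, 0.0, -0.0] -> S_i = -5.47*(-0.01)^i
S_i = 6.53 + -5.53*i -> [6.53, 1.0, -4.53, -10.06, -15.59]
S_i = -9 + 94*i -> [-9, 85, 179, 273, 367]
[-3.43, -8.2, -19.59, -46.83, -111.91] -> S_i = -3.43*2.39^i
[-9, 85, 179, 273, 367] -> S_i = -9 + 94*i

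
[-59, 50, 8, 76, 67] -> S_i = Random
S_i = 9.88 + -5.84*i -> [9.88, 4.04, -1.8, -7.64, -13.48]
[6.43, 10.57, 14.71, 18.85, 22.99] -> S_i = 6.43 + 4.14*i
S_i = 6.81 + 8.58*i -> [6.81, 15.39, 23.97, 32.55, 41.13]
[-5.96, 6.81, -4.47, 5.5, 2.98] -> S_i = Random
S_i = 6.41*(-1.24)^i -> [6.41, -7.95, 9.86, -12.22, 15.15]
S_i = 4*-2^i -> [4, -8, 16, -32, 64]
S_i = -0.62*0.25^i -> [-0.62, -0.16, -0.04, -0.01, -0.0]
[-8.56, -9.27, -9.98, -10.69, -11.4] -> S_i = -8.56 + -0.71*i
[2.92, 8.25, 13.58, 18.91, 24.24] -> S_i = 2.92 + 5.33*i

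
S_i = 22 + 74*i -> [22, 96, 170, 244, 318]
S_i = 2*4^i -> [2, 8, 32, 128, 512]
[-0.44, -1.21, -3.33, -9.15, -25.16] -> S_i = -0.44*2.75^i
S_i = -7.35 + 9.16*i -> [-7.35, 1.81, 10.97, 20.13, 29.29]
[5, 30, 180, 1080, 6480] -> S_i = 5*6^i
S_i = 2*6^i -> [2, 12, 72, 432, 2592]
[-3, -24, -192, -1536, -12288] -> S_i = -3*8^i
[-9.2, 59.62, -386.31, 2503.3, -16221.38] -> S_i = -9.20*(-6.48)^i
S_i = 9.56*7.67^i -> [9.56, 73.33, 562.4, 4313.64, 33085.63]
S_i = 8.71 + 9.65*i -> [8.71, 18.36, 28.01, 37.66, 47.31]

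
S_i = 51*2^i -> [51, 102, 204, 408, 816]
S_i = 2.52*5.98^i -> [2.52, 15.07, 90.12, 538.89, 3222.59]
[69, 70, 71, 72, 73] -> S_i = 69 + 1*i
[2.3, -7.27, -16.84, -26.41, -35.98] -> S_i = 2.30 + -9.57*i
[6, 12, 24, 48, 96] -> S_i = 6*2^i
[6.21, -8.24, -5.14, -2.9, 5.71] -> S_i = Random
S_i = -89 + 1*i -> [-89, -88, -87, -86, -85]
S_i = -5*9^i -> [-5, -45, -405, -3645, -32805]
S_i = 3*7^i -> [3, 21, 147, 1029, 7203]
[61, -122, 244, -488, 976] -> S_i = 61*-2^i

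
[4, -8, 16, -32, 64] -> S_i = 4*-2^i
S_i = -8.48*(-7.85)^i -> [-8.48, 66.57, -522.56, 4102.09, -32201.38]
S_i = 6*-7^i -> [6, -42, 294, -2058, 14406]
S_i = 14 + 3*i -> [14, 17, 20, 23, 26]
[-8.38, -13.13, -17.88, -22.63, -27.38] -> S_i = -8.38 + -4.75*i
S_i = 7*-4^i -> [7, -28, 112, -448, 1792]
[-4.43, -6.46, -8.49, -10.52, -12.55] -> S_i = -4.43 + -2.03*i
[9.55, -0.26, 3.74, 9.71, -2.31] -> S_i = Random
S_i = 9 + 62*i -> [9, 71, 133, 195, 257]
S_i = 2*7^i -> [2, 14, 98, 686, 4802]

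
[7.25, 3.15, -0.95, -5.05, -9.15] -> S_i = 7.25 + -4.10*i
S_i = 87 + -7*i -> [87, 80, 73, 66, 59]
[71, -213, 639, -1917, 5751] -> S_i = 71*-3^i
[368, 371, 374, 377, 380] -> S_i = 368 + 3*i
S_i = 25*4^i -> [25, 100, 400, 1600, 6400]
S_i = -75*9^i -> [-75, -675, -6075, -54675, -492075]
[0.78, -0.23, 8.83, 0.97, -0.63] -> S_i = Random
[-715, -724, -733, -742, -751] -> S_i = -715 + -9*i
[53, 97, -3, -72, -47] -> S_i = Random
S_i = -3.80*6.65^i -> [-3.8, -25.27, -168.05, -1117.5, -7431.39]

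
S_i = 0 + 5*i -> [0, 5, 10, 15, 20]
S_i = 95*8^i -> [95, 760, 6080, 48640, 389120]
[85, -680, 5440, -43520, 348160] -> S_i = 85*-8^i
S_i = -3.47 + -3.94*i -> [-3.47, -7.41, -11.35, -15.29, -19.23]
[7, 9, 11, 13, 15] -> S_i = 7 + 2*i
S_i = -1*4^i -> [-1, -4, -16, -64, -256]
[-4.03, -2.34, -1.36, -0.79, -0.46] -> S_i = -4.03*0.58^i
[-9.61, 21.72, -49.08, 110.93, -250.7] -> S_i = -9.61*(-2.26)^i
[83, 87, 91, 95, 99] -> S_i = 83 + 4*i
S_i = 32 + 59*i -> [32, 91, 150, 209, 268]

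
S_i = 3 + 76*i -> [3, 79, 155, 231, 307]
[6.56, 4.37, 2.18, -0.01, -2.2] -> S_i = 6.56 + -2.19*i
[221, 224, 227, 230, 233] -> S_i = 221 + 3*i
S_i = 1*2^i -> [1, 2, 4, 8, 16]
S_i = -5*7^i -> [-5, -35, -245, -1715, -12005]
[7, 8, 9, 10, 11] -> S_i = 7 + 1*i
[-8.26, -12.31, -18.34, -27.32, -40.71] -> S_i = -8.26*1.49^i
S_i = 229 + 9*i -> [229, 238, 247, 256, 265]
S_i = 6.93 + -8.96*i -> [6.93, -2.03, -10.99, -19.95, -28.91]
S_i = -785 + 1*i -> [-785, -784, -783, -782, -781]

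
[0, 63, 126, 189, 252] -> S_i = 0 + 63*i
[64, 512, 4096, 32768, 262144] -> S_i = 64*8^i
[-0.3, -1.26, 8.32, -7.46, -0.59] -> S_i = Random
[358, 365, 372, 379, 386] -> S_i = 358 + 7*i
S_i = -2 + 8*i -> [-2, 6, 14, 22, 30]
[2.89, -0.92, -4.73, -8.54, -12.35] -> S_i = 2.89 + -3.81*i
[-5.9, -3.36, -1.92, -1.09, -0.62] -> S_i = -5.90*0.57^i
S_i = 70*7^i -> [70, 490, 3430, 24010, 168070]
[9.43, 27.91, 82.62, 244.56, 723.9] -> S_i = 9.43*2.96^i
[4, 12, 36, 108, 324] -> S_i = 4*3^i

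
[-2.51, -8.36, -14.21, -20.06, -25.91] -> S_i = -2.51 + -5.85*i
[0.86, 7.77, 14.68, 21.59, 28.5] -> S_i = 0.86 + 6.91*i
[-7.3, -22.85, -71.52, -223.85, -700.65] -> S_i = -7.30*3.13^i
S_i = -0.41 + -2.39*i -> [-0.41, -2.8, -5.19, -7.58, -9.97]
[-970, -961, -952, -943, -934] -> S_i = -970 + 9*i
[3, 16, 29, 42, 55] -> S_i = 3 + 13*i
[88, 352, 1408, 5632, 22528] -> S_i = 88*4^i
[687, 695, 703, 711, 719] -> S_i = 687 + 8*i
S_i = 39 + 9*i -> [39, 48, 57, 66, 75]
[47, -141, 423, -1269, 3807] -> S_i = 47*-3^i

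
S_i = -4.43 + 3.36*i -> [-4.43, -1.07, 2.29, 5.65, 9.01]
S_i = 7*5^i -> [7, 35, 175, 875, 4375]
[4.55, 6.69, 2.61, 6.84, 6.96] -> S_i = Random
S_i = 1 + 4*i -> [1, 5, 9, 13, 17]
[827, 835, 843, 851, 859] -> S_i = 827 + 8*i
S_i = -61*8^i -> [-61, -488, -3904, -31232, -249856]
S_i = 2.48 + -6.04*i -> [2.48, -3.56, -9.6, -15.64, -21.68]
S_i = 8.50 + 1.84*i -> [8.5, 10.34, 12.18, 14.02, 15.86]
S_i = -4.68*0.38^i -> [-4.68, -1.78, -0.68, -0.26, -0.1]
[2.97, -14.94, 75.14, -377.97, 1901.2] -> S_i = 2.97*(-5.03)^i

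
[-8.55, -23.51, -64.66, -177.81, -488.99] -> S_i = -8.55*2.75^i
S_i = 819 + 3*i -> [819, 822, 825, 828, 831]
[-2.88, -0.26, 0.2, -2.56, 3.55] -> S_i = Random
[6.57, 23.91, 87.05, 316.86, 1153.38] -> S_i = 6.57*3.64^i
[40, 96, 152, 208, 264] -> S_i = 40 + 56*i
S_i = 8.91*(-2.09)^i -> [8.91, -18.62, 38.92, -81.34, 170.01]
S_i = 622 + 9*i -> [622, 631, 640, 649, 658]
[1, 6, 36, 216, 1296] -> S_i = 1*6^i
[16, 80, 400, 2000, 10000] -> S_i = 16*5^i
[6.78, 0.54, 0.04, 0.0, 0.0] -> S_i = 6.78*0.08^i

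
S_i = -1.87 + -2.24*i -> [-1.87, -4.11, -6.35, -8.59, -10.83]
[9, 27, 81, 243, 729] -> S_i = 9*3^i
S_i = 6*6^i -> [6, 36, 216, 1296, 7776]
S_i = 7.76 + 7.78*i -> [7.76, 15.54, 23.32, 31.1, 38.88]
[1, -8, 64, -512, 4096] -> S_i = 1*-8^i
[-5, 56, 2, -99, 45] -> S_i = Random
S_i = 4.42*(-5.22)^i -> [4.42, -23.07, 120.44, -628.69, 3281.74]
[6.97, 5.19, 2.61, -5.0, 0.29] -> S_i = Random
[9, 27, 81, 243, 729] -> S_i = 9*3^i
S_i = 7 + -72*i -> [7, -65, -137, -209, -281]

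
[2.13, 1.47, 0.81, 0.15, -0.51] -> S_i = 2.13 + -0.66*i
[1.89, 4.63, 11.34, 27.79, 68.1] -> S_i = 1.89*2.45^i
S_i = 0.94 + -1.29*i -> [0.94, -0.35, -1.64, -2.93, -4.22]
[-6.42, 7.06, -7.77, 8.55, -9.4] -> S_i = -6.42*(-1.10)^i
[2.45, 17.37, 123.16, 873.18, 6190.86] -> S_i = 2.45*7.09^i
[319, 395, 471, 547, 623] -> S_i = 319 + 76*i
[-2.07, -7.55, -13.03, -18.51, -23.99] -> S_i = -2.07 + -5.48*i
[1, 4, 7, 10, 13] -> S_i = 1 + 3*i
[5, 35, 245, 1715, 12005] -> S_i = 5*7^i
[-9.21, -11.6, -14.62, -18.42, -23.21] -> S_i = -9.21*1.26^i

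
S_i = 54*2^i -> [54, 108, 216, 432, 864]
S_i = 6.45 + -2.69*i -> [6.45, 3.76, 1.07, -1.62, -4.31]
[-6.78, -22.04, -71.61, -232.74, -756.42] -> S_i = -6.78*3.25^i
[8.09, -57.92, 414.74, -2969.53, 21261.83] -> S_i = 8.09*(-7.16)^i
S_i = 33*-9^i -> [33, -297, 2673, -24057, 216513]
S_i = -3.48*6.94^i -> [-3.48, -24.15, -167.61, -1163.21, -8072.67]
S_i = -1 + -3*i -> [-1, -4, -7, -10, -13]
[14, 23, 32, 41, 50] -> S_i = 14 + 9*i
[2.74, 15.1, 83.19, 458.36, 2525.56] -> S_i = 2.74*5.51^i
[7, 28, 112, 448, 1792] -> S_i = 7*4^i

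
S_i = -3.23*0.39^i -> [-3.23, -1.26, -0.49, -0.19, -0.07]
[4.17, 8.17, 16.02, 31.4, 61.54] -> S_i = 4.17*1.96^i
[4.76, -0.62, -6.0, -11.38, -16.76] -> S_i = 4.76 + -5.38*i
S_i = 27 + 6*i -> [27, 33, 39, 45, 51]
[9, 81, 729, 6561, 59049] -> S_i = 9*9^i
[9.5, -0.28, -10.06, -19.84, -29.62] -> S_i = 9.50 + -9.78*i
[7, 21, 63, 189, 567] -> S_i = 7*3^i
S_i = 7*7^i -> [7, 49, 343, 2401, 16807]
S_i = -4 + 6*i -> [-4, 2, 8, 14, 20]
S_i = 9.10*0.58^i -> [9.1, 5.28, 3.06, 1.78, 1.03]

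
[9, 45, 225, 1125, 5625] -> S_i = 9*5^i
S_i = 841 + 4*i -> [841, 845, 849, 853, 857]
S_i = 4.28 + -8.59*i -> [4.28, -4.31, -12.9, -21.49, -30.08]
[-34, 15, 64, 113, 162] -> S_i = -34 + 49*i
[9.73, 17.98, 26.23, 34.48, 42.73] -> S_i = 9.73 + 8.25*i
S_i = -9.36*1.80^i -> [-9.36, -16.85, -30.33, -54.59, -98.26]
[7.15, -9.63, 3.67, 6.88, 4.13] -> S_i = Random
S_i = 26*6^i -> [26, 156, 936, 5616, 33696]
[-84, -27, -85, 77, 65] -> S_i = Random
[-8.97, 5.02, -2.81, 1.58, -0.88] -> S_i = -8.97*(-0.56)^i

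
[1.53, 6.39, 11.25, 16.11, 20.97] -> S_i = 1.53 + 4.86*i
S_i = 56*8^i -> [56, 448, 3584, 28672, 229376]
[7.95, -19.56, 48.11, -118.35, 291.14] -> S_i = 7.95*(-2.46)^i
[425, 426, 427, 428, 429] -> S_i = 425 + 1*i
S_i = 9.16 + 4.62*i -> [9.16, 13.78, 18.4, 23.02, 27.64]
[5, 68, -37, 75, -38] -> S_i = Random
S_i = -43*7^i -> [-43, -301, -2107, -14749, -103243]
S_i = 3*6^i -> [3, 18, 108, 648, 3888]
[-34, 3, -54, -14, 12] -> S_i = Random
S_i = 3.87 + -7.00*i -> [3.87, -3.13, -10.13, -17.13, -24.13]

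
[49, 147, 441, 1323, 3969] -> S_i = 49*3^i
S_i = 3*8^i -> [3, 24, 192, 1536, 12288]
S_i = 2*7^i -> [2, 14, 98, 686, 4802]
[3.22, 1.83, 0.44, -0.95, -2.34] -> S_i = 3.22 + -1.39*i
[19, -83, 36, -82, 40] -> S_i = Random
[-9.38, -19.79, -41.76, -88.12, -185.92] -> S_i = -9.38*2.11^i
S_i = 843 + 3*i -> [843, 846, 849, 852, 855]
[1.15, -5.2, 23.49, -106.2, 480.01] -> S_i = 1.15*(-4.52)^i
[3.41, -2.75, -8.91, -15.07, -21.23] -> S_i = 3.41 + -6.16*i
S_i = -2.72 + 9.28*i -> [-2.72, 6.56, 15.84, 25.12, 34.4]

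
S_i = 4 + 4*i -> [4, 8, 12, 16, 20]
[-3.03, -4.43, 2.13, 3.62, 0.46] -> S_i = Random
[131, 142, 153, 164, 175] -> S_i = 131 + 11*i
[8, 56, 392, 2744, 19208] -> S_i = 8*7^i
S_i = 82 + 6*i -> [82, 88, 94, 100, 106]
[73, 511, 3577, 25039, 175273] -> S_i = 73*7^i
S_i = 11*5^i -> [11, 55, 275, 1375, 6875]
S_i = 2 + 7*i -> [2, 9, 16, 23, 30]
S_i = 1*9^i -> [1, 9, 81, 729, 6561]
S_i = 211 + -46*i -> [211, 165, 119, 73, 27]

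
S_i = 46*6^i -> [46, 276, 1656, 9936, 59616]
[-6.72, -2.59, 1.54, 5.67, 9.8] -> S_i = -6.72 + 4.13*i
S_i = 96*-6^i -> [96, -576, 3456, -20736, 124416]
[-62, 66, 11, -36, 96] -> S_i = Random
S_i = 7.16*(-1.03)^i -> [7.16, -7.37, 7.6, -7.82, 8.06]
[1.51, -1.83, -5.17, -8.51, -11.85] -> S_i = 1.51 + -3.34*i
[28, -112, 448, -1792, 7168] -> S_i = 28*-4^i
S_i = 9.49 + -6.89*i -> [9.49, 2.6, -4.29, -11.18, -18.07]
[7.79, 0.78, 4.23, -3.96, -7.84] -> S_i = Random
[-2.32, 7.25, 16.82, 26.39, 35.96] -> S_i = -2.32 + 9.57*i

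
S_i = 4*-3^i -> [4, -12, 36, -108, 324]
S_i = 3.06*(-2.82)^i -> [3.06, -8.63, 24.33, -68.62, 193.52]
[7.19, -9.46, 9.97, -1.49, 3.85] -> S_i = Random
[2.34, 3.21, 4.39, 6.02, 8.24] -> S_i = 2.34*1.37^i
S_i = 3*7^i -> [3, 21, 147, 1029, 7203]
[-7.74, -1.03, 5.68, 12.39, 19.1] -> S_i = -7.74 + 6.71*i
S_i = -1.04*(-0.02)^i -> [-1.04, 0.02, -0.0, 0.0, -0.0]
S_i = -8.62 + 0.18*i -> [-8.62, -8.44, -8.26, -8.08, -7.9]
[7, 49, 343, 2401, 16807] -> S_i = 7*7^i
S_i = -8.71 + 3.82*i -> [-8.71, -4.89, -1.07, 2.75, 6.57]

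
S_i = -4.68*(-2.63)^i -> [-4.68, 12.31, -32.37, 85.14, -223.91]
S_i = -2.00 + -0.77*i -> [-2.0, -2.77, -3.54, -4.31, -5.08]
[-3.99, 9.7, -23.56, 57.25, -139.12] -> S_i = -3.99*(-2.43)^i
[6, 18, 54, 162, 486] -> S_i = 6*3^i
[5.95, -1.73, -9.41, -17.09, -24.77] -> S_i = 5.95 + -7.68*i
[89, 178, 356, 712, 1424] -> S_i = 89*2^i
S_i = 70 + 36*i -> [70, 106, 142, 178, 214]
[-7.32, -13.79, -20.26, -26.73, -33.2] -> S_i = -7.32 + -6.47*i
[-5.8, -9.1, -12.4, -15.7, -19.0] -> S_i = -5.80 + -3.30*i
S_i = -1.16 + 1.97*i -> [-1.16, 0.81, 2.78, 4.75, 6.72]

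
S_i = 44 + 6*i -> [44, 50, 56, 62, 68]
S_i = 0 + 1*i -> [0, 1, 2, 3, 4]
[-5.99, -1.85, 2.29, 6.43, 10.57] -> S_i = -5.99 + 4.14*i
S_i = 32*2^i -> [32, 64, 128, 256, 512]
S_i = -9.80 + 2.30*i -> [-9.8, -7.5, -5.2, -2.9, -0.6]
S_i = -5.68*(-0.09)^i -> [-5.68, 0.51, -0.05, 0.0, -0.0]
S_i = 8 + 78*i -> [8, 86, 164, 242, 320]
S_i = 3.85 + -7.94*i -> [3.85, -4.09, -12.03, -19.97, -27.91]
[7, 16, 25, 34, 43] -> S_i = 7 + 9*i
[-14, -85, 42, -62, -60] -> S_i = Random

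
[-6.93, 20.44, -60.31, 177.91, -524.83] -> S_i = -6.93*(-2.95)^i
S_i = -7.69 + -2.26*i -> [-7.69, -9.95, -12.21, -14.47, -16.73]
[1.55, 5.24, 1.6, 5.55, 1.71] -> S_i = Random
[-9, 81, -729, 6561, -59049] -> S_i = -9*-9^i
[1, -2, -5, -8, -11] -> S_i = 1 + -3*i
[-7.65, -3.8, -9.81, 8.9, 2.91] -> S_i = Random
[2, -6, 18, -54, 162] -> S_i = 2*-3^i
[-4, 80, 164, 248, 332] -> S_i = -4 + 84*i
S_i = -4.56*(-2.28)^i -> [-4.56, 10.4, -23.7, 54.05, -123.23]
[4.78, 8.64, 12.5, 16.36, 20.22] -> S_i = 4.78 + 3.86*i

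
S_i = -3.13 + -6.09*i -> [-3.13, -9.22, -15.31, -21.4, -27.49]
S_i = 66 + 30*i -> [66, 96, 126, 156, 186]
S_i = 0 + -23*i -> [0, -23, -46, -69, -92]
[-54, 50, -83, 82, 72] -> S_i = Random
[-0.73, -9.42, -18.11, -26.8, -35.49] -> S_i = -0.73 + -8.69*i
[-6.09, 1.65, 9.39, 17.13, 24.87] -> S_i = -6.09 + 7.74*i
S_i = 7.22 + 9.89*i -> [7.22, 17.11, 27.0, 36.89, 46.78]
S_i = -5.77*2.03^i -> [-5.77, -11.71, -23.78, -48.27, -97.99]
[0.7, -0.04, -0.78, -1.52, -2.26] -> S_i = 0.70 + -0.74*i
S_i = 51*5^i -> [51, 255, 1275, 6375, 31875]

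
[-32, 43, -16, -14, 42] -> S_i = Random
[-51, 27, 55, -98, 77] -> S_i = Random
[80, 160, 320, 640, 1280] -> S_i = 80*2^i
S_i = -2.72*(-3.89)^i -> [-2.72, 10.58, -41.16, 160.11, -622.83]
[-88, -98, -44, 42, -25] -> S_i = Random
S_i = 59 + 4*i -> [59, 63, 67, 71, 75]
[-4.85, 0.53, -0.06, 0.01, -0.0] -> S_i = -4.85*(-0.11)^i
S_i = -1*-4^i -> [-1, 4, -16, 64, -256]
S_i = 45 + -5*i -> [45, 40, 35, 30, 25]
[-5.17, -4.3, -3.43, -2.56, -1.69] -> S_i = -5.17 + 0.87*i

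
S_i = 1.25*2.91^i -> [1.25, 3.64, 10.59, 30.8, 89.64]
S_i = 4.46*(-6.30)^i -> [4.46, -28.1, 177.02, -1115.21, 7025.82]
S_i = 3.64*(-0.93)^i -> [3.64, -3.39, 3.15, -2.93, 2.72]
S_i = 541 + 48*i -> [541, 589, 637, 685, 733]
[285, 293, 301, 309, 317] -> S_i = 285 + 8*i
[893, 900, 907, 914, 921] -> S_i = 893 + 7*i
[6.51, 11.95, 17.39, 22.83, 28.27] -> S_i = 6.51 + 5.44*i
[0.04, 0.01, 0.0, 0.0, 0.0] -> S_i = 0.04*0.34^i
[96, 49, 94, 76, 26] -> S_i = Random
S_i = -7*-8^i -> [-7, 56, -448, 3584, -28672]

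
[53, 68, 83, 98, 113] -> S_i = 53 + 15*i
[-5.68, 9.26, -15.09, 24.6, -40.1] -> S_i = -5.68*(-1.63)^i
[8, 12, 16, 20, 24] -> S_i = 8 + 4*i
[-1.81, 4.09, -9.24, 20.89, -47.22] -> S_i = -1.81*(-2.26)^i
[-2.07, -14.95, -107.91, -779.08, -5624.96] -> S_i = -2.07*7.22^i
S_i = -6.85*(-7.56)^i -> [-6.85, 51.79, -391.5, 2959.76, -22375.76]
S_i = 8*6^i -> [8, 48, 288, 1728, 10368]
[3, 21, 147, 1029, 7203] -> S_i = 3*7^i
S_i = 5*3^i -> [5, 15, 45, 135, 405]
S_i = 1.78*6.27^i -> [1.78, 11.16, 69.98, 438.76, 2751.0]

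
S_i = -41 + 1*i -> [-41, -40, -39, -38, -37]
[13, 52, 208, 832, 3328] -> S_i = 13*4^i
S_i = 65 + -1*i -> [65, 64, 63, 62, 61]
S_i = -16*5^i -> [-16, -80, -400, -2000, -10000]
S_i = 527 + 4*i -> [527, 531, 535, 539, 543]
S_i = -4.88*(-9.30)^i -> [-4.88, 45.38, -422.07, 3925.26, -36504.94]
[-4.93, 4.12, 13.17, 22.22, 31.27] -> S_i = -4.93 + 9.05*i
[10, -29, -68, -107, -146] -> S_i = 10 + -39*i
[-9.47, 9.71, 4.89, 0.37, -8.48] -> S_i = Random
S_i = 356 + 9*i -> [356, 365, 374, 383, 392]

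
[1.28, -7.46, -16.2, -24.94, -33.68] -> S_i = 1.28 + -8.74*i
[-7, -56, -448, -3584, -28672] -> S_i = -7*8^i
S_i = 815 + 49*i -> [815, 864, 913, 962, 1011]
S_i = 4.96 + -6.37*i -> [4.96, -1.41, -7.78, -14.15, -20.52]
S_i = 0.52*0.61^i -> [0.52, 0.32, 0.19, 0.12, 0.07]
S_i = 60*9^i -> [60, 540, 4860, 43740, 393660]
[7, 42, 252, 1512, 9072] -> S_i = 7*6^i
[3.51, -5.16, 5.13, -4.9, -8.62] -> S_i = Random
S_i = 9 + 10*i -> [9, 19, 29, 39, 49]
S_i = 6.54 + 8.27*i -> [6.54, 14.81, 23.08, 31.35, 39.62]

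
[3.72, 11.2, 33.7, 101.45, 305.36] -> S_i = 3.72*3.01^i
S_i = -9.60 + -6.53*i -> [-9.6, -16.13, -22.66, -29.19, -35.72]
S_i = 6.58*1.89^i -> [6.58, 12.44, 23.5, 44.42, 83.96]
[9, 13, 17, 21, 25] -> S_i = 9 + 4*i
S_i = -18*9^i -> [-18, -162, -1458, -13122, -118098]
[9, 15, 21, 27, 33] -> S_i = 9 + 6*i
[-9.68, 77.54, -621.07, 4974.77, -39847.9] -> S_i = -9.68*(-8.01)^i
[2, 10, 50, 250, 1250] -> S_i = 2*5^i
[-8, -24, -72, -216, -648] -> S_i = -8*3^i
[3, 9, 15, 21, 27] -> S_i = 3 + 6*i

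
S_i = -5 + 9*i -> [-5, 4, 13, 22, 31]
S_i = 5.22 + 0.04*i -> [5.22, 5.26, 5.3, 5.34, 5.38]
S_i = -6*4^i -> [-6, -24, -96, -384, -1536]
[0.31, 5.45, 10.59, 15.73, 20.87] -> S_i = 0.31 + 5.14*i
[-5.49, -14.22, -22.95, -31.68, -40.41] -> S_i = -5.49 + -8.73*i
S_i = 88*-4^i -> [88, -352, 1408, -5632, 22528]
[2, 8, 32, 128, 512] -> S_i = 2*4^i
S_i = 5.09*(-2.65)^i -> [5.09, -13.49, 35.74, -94.72, 251.02]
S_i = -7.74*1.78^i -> [-7.74, -13.78, -24.52, -43.65, -77.7]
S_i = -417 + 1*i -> [-417, -416, -415, -414, -413]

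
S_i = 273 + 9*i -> [273, 282, 291, 300, 309]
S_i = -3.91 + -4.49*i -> [-3.91, -8.4, -12.89, -17.38, -21.87]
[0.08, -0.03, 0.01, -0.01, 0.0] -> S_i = 0.08*(-0.41)^i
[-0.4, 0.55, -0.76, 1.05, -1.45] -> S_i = -0.40*(-1.38)^i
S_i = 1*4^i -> [1, 4, 16, 64, 256]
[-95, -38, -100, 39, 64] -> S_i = Random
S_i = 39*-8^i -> [39, -312, 2496, -19968, 159744]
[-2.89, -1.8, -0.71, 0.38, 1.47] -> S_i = -2.89 + 1.09*i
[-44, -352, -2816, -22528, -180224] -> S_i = -44*8^i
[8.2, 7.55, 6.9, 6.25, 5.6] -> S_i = 8.20 + -0.65*i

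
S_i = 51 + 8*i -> [51, 59, 67, 75, 83]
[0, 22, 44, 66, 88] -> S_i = 0 + 22*i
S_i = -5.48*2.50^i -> [-5.48, -13.7, -34.25, -85.62, -214.06]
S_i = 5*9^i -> [5, 45, 405, 3645, 32805]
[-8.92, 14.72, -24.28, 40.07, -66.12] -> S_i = -8.92*(-1.65)^i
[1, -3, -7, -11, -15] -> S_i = 1 + -4*i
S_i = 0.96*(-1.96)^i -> [0.96, -1.88, 3.69, -7.23, 14.17]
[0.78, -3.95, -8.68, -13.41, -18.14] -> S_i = 0.78 + -4.73*i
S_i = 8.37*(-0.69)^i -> [8.37, -5.78, 3.98, -2.75, 1.9]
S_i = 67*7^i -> [67, 469, 3283, 22981, 160867]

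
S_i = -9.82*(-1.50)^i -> [-9.82, 14.73, -22.1, 33.14, -49.71]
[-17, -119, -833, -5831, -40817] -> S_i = -17*7^i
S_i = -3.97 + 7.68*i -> [-3.97, 3.71, 11.39, 19.07, 26.75]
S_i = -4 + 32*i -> [-4, 28, 60, 92, 124]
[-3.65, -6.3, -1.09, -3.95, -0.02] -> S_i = Random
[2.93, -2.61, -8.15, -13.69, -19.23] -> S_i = 2.93 + -5.54*i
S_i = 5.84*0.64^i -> [5.84, 3.74, 2.39, 1.53, 0.98]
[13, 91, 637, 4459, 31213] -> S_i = 13*7^i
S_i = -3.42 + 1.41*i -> [-3.42, -2.01, -0.6, 0.81, 2.22]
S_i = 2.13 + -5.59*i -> [2.13, -3.46, -9.05, -14.64, -20.23]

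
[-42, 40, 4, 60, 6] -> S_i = Random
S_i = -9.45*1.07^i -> [-9.45, -10.11, -10.82, -11.58, -12.39]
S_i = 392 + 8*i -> [392, 400, 408, 416, 424]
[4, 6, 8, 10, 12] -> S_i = 4 + 2*i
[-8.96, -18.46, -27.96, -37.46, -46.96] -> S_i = -8.96 + -9.50*i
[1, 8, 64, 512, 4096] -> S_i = 1*8^i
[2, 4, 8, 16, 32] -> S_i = 2*2^i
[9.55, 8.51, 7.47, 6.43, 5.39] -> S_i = 9.55 + -1.04*i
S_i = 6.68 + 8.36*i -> [6.68, 15.04, 23.4, 31.76, 40.12]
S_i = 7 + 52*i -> [7, 59, 111, 163, 215]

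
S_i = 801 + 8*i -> [801, 809, 817, 825, 833]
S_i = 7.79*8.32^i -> [7.79, 64.81, 539.24, 4486.5, 37327.66]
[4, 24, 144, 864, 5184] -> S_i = 4*6^i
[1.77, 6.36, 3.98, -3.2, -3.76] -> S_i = Random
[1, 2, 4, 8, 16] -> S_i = 1*2^i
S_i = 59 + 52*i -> [59, 111, 163, 215, 267]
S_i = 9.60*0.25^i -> [9.6, 2.4, 0.6, 0.15, 0.04]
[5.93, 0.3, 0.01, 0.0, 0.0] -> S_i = 5.93*0.05^i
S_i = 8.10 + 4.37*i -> [8.1, 12.47, 16.84, 21.21, 25.58]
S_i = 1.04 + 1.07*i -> [1.04, 2.11, 3.18, 4.25, 5.32]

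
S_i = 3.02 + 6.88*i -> [3.02, 9.9, 16.78, 23.66, 30.54]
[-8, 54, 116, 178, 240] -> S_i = -8 + 62*i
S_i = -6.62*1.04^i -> [-6.62, -6.88, -7.16, -7.45, -7.74]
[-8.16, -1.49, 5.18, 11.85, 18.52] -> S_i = -8.16 + 6.67*i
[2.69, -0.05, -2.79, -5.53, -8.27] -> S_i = 2.69 + -2.74*i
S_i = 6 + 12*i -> [6, 18, 30, 42, 54]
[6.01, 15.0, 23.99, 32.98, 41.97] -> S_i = 6.01 + 8.99*i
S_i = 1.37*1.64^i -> [1.37, 2.25, 3.68, 6.04, 9.91]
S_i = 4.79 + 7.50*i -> [4.79, 12.29, 19.79, 27.29, 34.79]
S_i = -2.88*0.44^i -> [-2.88, -1.27, -0.56, -0.25, -0.11]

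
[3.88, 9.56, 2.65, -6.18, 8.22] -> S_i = Random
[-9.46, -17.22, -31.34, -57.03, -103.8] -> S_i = -9.46*1.82^i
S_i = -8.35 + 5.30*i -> [-8.35, -3.05, 2.25, 7.55, 12.85]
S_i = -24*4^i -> [-24, -96, -384, -1536, -6144]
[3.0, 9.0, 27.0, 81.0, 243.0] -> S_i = 3.00*3.00^i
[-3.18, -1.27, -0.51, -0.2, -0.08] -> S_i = -3.18*0.40^i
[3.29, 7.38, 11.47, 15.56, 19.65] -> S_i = 3.29 + 4.09*i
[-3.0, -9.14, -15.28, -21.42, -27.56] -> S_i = -3.00 + -6.14*i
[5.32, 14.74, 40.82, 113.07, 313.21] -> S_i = 5.32*2.77^i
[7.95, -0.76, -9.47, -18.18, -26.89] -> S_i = 7.95 + -8.71*i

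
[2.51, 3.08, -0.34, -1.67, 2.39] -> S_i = Random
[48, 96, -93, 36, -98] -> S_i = Random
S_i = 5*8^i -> [5, 40, 320, 2560, 20480]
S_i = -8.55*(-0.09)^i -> [-8.55, 0.77, -0.07, 0.01, -0.0]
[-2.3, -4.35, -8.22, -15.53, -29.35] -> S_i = -2.30*1.89^i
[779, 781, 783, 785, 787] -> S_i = 779 + 2*i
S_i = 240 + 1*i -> [240, 241, 242, 243, 244]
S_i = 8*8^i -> [8, 64, 512, 4096, 32768]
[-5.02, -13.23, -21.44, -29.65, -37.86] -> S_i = -5.02 + -8.21*i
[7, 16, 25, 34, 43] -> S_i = 7 + 9*i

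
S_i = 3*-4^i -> [3, -12, 48, -192, 768]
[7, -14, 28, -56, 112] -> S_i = 7*-2^i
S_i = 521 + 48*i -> [521, 569, 617, 665, 713]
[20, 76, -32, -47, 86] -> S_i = Random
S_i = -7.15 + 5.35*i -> [-7.15, -1.8, 3.55, 8.9, 14.25]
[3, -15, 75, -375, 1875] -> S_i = 3*-5^i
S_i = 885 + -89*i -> [885, 796, 707, 618, 529]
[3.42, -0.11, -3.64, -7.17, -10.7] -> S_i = 3.42 + -3.53*i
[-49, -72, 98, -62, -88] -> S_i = Random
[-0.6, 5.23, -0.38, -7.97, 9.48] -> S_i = Random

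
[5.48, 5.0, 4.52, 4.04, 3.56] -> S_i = 5.48 + -0.48*i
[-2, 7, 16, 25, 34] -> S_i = -2 + 9*i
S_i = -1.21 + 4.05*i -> [-1.21, 2.84, 6.89, 10.94, 14.99]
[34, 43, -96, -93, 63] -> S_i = Random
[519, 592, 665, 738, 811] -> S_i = 519 + 73*i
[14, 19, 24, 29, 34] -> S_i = 14 + 5*i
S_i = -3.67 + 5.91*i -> [-3.67, 2.24, 8.15, 14.06, 19.97]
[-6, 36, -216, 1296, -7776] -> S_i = -6*-6^i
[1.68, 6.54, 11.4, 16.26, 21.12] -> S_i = 1.68 + 4.86*i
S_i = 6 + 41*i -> [6, 47, 88, 129, 170]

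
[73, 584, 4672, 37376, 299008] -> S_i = 73*8^i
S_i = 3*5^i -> [3, 15, 75, 375, 1875]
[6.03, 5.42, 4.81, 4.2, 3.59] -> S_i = 6.03 + -0.61*i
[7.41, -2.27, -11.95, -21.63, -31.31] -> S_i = 7.41 + -9.68*i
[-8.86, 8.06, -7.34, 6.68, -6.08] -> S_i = -8.86*(-0.91)^i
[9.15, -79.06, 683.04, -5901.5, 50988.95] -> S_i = 9.15*(-8.64)^i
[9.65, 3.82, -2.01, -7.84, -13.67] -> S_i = 9.65 + -5.83*i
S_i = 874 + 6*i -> [874, 880, 886, 892, 898]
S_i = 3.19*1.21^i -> [3.19, 3.86, 4.67, 5.65, 6.84]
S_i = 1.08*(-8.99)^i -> [1.08, -9.71, 87.29, -784.7, 7054.44]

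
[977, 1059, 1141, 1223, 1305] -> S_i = 977 + 82*i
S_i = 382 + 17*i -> [382, 399, 416, 433, 450]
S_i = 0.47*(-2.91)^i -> [0.47, -1.37, 3.98, -11.58, 33.7]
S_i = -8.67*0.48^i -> [-8.67, -4.16, -2.0, -0.96, -0.46]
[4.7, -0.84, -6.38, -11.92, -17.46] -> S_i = 4.70 + -5.54*i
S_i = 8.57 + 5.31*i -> [8.57, 13.88, 19.19, 24.5, 29.81]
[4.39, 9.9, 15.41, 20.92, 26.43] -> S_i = 4.39 + 5.51*i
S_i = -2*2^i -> [-2, -4, -8, -16, -32]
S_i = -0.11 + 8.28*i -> [-0.11, 8.17, 16.45, 24.73, 33.01]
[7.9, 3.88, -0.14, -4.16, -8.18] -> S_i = 7.90 + -4.02*i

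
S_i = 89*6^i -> [89, 534, 3204, 19224, 115344]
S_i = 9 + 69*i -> [9, 78, 147, 216, 285]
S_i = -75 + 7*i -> [-75, -68, -61, -54, -47]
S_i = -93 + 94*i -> [-93, 1, 95, 189, 283]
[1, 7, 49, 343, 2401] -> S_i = 1*7^i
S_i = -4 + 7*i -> [-4, 3, 10, 17, 24]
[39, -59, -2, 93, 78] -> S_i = Random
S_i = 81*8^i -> [81, 648, 5184, 41472, 331776]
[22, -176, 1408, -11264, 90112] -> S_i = 22*-8^i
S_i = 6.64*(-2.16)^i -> [6.64, -14.34, 30.98, -66.92, 144.54]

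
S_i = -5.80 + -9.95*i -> [-5.8, -15.75, -25.7, -35.65, -45.6]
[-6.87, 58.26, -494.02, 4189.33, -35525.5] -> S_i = -6.87*(-8.48)^i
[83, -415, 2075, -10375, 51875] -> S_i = 83*-5^i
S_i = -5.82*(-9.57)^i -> [-5.82, 55.7, -533.02, 5101.04, -48816.96]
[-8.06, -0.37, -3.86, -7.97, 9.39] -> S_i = Random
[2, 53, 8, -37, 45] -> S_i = Random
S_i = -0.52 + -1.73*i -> [-0.52, -2.25, -3.98, -5.71, -7.44]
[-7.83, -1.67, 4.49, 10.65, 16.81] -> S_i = -7.83 + 6.16*i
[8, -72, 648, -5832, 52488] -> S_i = 8*-9^i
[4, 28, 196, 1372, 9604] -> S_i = 4*7^i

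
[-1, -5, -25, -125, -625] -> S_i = -1*5^i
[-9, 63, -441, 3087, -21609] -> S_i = -9*-7^i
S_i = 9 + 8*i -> [9, 17, 25, 33, 41]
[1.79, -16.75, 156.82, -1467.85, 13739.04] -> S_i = 1.79*(-9.36)^i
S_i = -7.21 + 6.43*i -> [-7.21, -0.78, 5.65, 12.08, 18.51]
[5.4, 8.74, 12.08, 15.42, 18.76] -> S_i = 5.40 + 3.34*i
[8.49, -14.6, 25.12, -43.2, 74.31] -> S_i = 8.49*(-1.72)^i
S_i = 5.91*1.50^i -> [5.91, 8.86, 13.3, 19.95, 29.92]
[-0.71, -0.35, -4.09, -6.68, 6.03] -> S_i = Random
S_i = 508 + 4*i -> [508, 512, 516, 520, 524]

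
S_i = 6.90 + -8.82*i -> [6.9, -1.92, -10.74, -19.56, -28.38]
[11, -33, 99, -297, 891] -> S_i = 11*-3^i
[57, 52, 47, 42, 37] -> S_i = 57 + -5*i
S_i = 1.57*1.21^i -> [1.57, 1.9, 2.3, 2.78, 3.37]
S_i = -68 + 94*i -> [-68, 26, 120, 214, 308]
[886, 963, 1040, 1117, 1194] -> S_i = 886 + 77*i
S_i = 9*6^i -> [9, 54, 324, 1944, 11664]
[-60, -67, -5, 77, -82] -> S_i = Random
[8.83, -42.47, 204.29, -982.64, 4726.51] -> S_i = 8.83*(-4.81)^i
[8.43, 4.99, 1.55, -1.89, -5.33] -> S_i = 8.43 + -3.44*i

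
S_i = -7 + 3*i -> [-7, -4, -1, 2, 5]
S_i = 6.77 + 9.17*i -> [6.77, 15.94, 25.11, 34.28, 43.45]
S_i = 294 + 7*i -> [294, 301, 308, 315, 322]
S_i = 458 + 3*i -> [458, 461, 464, 467, 470]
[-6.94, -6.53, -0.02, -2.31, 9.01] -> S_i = Random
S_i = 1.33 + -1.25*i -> [1.33, 0.08, -1.17, -2.42, -3.67]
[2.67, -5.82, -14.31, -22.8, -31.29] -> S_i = 2.67 + -8.49*i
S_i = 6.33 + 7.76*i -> [6.33, 14.09, 21.85, 29.61, 37.37]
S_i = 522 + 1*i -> [522, 523, 524, 525, 526]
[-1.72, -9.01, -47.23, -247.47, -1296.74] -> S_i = -1.72*5.24^i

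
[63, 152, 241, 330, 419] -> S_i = 63 + 89*i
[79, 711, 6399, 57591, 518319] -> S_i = 79*9^i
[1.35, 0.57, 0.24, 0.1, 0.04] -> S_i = 1.35*0.42^i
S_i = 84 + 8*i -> [84, 92, 100, 108, 116]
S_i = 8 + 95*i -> [8, 103, 198, 293, 388]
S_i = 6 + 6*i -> [6, 12, 18, 24, 30]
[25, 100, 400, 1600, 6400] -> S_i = 25*4^i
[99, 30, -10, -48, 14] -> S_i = Random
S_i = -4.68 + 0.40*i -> [-4.68, -4.28, -3.88, -3.48, -3.08]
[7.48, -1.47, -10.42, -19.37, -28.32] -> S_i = 7.48 + -8.95*i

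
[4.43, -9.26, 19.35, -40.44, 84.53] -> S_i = 4.43*(-2.09)^i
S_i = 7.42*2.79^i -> [7.42, 20.7, 57.76, 161.14, 449.59]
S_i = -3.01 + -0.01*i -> [-3.01, -3.02, -3.03, -3.04, -3.05]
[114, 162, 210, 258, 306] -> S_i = 114 + 48*i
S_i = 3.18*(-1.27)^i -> [3.18, -4.04, 5.13, -6.51, 8.27]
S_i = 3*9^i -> [3, 27, 243, 2187, 19683]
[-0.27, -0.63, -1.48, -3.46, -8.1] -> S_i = -0.27*2.34^i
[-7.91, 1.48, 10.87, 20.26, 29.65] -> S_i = -7.91 + 9.39*i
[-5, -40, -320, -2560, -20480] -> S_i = -5*8^i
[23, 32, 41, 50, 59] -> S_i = 23 + 9*i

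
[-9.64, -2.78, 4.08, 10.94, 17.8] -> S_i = -9.64 + 6.86*i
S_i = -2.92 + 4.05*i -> [-2.92, 1.13, 5.18, 9.23, 13.28]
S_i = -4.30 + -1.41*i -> [-4.3, -5.71, -7.12, -8.53, -9.94]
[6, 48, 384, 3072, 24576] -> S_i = 6*8^i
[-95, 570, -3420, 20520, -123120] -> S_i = -95*-6^i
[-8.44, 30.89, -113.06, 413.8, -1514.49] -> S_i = -8.44*(-3.66)^i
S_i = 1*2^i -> [1, 2, 4, 8, 16]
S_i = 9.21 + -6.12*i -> [9.21, 3.09, -3.03, -9.15, -15.27]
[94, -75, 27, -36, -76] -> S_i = Random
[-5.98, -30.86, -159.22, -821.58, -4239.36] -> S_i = -5.98*5.16^i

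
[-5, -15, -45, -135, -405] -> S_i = -5*3^i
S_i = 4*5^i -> [4, 20, 100, 500, 2500]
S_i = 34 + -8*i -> [34, 26, 18, 10, 2]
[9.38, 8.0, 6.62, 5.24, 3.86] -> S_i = 9.38 + -1.38*i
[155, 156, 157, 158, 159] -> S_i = 155 + 1*i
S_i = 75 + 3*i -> [75, 78, 81, 84, 87]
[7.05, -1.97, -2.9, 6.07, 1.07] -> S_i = Random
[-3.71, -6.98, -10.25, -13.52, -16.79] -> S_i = -3.71 + -3.27*i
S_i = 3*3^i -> [3, 9, 27, 81, 243]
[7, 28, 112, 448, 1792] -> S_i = 7*4^i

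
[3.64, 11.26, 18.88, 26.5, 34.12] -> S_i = 3.64 + 7.62*i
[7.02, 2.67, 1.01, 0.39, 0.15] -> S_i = 7.02*0.38^i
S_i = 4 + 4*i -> [4, 8, 12, 16, 20]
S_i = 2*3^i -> [2, 6, 18, 54, 162]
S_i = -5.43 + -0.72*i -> [-5.43, -6.15, -6.87, -7.59, -8.31]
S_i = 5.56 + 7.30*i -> [5.56, 12.86, 20.16, 27.46, 34.76]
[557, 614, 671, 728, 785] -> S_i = 557 + 57*i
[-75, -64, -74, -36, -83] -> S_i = Random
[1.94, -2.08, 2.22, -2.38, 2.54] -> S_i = 1.94*(-1.07)^i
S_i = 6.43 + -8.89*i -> [6.43, -2.46, -11.35, -20.24, -29.13]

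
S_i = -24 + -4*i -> [-24, -28, -32, -36, -40]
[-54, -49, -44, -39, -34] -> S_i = -54 + 5*i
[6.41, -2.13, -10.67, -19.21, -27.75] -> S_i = 6.41 + -8.54*i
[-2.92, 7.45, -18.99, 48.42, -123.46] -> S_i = -2.92*(-2.55)^i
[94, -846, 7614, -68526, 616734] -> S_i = 94*-9^i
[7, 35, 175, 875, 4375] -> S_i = 7*5^i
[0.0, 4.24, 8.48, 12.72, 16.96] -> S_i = 0.00 + 4.24*i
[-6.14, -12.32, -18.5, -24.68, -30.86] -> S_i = -6.14 + -6.18*i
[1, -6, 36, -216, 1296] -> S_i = 1*-6^i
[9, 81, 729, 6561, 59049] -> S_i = 9*9^i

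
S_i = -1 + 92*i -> [-1, 91, 183, 275, 367]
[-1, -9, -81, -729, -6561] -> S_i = -1*9^i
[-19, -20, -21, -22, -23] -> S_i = -19 + -1*i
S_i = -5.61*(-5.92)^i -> [-5.61, 33.21, -196.61, 1163.93, -6890.48]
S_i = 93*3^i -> [93, 279, 837, 2511, 7533]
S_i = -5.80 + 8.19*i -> [-5.8, 2.39, 10.58, 18.77, 26.96]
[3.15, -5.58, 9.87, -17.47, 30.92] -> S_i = 3.15*(-1.77)^i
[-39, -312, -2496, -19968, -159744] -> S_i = -39*8^i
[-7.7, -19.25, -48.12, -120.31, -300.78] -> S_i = -7.70*2.50^i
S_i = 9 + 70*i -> [9, 79, 149, 219, 289]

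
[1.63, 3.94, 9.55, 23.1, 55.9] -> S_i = 1.63*2.42^i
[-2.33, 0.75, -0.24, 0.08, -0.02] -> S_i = -2.33*(-0.32)^i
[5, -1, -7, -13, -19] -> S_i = 5 + -6*i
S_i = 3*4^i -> [3, 12, 48, 192, 768]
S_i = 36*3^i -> [36, 108, 324, 972, 2916]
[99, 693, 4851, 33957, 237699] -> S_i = 99*7^i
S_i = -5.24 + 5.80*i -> [-5.24, 0.56, 6.36, 12.16, 17.96]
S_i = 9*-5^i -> [9, -45, 225, -1125, 5625]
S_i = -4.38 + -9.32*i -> [-4.38, -13.7, -23.02, -32.34, -41.66]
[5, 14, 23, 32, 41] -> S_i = 5 + 9*i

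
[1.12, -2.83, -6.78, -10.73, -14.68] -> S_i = 1.12 + -3.95*i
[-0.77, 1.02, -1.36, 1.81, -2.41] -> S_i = -0.77*(-1.33)^i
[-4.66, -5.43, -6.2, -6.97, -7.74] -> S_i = -4.66 + -0.77*i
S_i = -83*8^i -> [-83, -664, -5312, -42496, -339968]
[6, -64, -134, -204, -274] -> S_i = 6 + -70*i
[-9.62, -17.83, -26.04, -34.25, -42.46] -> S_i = -9.62 + -8.21*i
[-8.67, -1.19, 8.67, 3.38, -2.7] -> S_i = Random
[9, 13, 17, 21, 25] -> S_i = 9 + 4*i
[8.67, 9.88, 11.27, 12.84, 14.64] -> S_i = 8.67*1.14^i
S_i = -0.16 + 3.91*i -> [-0.16, 3.75, 7.66, 11.57, 15.48]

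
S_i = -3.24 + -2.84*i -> [-3.24, -6.08, -8.92, -11.76, -14.6]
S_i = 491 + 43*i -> [491, 534, 577, 620, 663]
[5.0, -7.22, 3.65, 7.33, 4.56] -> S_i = Random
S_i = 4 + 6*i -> [4, 10, 16, 22, 28]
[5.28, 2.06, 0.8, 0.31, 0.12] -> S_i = 5.28*0.39^i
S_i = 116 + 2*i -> [116, 118, 120, 122, 124]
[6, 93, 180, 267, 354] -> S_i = 6 + 87*i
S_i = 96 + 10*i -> [96, 106, 116, 126, 136]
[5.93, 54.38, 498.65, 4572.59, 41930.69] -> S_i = 5.93*9.17^i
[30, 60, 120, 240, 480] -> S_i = 30*2^i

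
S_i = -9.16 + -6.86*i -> [-9.16, -16.02, -22.88, -29.74, -36.6]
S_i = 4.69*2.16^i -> [4.69, 10.13, 21.88, 47.26, 102.09]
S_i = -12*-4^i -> [-12, 48, -192, 768, -3072]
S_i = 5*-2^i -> [5, -10, 20, -40, 80]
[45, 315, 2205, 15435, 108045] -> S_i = 45*7^i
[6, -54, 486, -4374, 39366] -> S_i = 6*-9^i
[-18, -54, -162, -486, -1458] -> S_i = -18*3^i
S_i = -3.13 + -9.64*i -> [-3.13, -12.77, -22.41, -32.05, -41.69]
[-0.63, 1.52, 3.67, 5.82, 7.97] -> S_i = -0.63 + 2.15*i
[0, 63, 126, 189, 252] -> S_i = 0 + 63*i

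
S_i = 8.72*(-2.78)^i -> [8.72, -24.24, 67.39, -187.35, 520.83]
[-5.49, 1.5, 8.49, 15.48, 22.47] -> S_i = -5.49 + 6.99*i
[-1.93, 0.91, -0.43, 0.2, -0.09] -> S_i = -1.93*(-0.47)^i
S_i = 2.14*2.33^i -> [2.14, 4.99, 11.62, 27.07, 63.07]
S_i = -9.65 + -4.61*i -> [-9.65, -14.26, -18.87, -23.48, -28.09]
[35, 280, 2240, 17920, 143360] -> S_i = 35*8^i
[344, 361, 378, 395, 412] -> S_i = 344 + 17*i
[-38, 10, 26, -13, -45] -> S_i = Random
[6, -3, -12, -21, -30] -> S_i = 6 + -9*i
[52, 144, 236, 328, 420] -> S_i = 52 + 92*i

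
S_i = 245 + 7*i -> [245, 252, 259, 266, 273]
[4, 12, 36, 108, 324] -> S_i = 4*3^i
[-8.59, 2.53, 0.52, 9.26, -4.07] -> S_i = Random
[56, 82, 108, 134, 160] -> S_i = 56 + 26*i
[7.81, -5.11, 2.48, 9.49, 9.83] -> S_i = Random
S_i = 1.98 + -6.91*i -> [1.98, -4.93, -11.84, -18.75, -25.66]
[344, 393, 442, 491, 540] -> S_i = 344 + 49*i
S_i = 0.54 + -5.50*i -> [0.54, -4.96, -10.46, -15.96, -21.46]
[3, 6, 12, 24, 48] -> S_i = 3*2^i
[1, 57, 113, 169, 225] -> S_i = 1 + 56*i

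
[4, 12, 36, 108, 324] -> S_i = 4*3^i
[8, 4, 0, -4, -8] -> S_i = 8 + -4*i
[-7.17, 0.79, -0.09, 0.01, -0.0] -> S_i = -7.17*(-0.11)^i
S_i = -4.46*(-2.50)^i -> [-4.46, 11.15, -27.88, 69.69, -174.22]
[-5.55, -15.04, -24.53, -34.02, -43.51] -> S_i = -5.55 + -9.49*i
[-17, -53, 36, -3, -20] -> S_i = Random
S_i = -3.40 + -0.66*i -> [-3.4, -4.06, -4.72, -5.38, -6.04]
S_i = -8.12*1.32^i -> [-8.12, -10.72, -14.15, -18.68, -24.65]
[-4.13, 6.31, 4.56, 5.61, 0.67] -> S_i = Random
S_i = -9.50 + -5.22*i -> [-9.5, -14.72, -19.94, -25.16, -30.38]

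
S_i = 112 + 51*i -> [112, 163, 214, 265, 316]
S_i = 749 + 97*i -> [749, 846, 943, 1040, 1137]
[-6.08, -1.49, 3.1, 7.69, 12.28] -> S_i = -6.08 + 4.59*i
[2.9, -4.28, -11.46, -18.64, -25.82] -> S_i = 2.90 + -7.18*i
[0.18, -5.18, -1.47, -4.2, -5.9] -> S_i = Random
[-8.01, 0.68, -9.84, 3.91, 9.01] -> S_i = Random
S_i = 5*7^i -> [5, 35, 245, 1715, 12005]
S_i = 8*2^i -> [8, 16, 32, 64, 128]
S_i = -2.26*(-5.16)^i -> [-2.26, 11.66, -60.17, 310.5, -1602.17]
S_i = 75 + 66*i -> [75, 141, 207, 273, 339]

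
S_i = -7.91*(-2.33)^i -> [-7.91, 18.43, -42.94, 100.06, -233.13]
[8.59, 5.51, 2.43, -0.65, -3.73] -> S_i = 8.59 + -3.08*i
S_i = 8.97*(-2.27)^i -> [8.97, -20.36, 46.22, -104.92, 238.17]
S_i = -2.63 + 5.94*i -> [-2.63, 3.31, 9.25, 15.19, 21.13]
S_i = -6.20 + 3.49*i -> [-6.2, -2.71, 0.78, 4.27, 7.76]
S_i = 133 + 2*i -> [133, 135, 137, 139, 141]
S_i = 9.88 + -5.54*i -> [9.88, 4.34, -1.2, -6.74, -12.28]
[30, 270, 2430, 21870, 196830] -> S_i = 30*9^i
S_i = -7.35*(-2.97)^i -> [-7.35, 21.83, -64.83, 192.56, -571.89]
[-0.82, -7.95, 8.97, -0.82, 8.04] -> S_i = Random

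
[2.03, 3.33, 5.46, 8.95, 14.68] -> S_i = 2.03*1.64^i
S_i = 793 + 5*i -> [793, 798, 803, 808, 813]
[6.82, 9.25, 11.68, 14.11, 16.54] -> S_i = 6.82 + 2.43*i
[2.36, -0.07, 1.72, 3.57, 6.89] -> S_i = Random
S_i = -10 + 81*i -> [-10, 71, 152, 233, 314]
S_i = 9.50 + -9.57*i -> [9.5, -0.07, -9.64, -19.21, -28.78]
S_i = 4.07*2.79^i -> [4.07, 11.36, 31.68, 88.39, 246.61]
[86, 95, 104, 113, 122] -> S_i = 86 + 9*i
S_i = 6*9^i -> [6, 54, 486, 4374, 39366]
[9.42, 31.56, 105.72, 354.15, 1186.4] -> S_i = 9.42*3.35^i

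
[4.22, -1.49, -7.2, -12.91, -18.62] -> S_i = 4.22 + -5.71*i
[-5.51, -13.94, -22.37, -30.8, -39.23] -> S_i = -5.51 + -8.43*i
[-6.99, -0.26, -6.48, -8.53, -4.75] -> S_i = Random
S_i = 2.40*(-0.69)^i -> [2.4, -1.66, 1.14, -0.79, 0.54]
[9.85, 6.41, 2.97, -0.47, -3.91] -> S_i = 9.85 + -3.44*i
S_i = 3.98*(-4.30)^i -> [3.98, -17.11, 73.59, -316.44, 1360.68]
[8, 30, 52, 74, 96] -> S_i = 8 + 22*i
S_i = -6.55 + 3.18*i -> [-6.55, -3.37, -0.19, 2.99, 6.17]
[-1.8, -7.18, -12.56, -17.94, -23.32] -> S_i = -1.80 + -5.38*i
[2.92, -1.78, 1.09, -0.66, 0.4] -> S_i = 2.92*(-0.61)^i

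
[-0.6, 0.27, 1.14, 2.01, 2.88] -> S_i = -0.60 + 0.87*i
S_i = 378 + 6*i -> [378, 384, 390, 396, 402]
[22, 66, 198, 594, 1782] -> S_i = 22*3^i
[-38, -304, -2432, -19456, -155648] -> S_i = -38*8^i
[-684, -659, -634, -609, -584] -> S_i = -684 + 25*i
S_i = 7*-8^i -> [7, -56, 448, -3584, 28672]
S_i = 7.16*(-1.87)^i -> [7.16, -13.39, 25.04, -46.82, 87.55]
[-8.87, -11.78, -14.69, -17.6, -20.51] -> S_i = -8.87 + -2.91*i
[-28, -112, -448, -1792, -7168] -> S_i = -28*4^i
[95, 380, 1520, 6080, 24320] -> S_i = 95*4^i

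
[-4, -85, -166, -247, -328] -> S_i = -4 + -81*i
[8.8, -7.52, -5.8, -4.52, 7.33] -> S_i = Random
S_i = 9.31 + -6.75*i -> [9.31, 2.56, -4.19, -10.94, -17.69]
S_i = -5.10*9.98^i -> [-5.1, -50.9, -507.96, -5069.46, -50593.22]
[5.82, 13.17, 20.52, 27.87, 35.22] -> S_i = 5.82 + 7.35*i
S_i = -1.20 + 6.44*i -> [-1.2, 5.24, 11.68, 18.12, 24.56]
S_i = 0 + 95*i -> [0, 95, 190, 285, 380]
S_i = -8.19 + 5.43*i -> [-8.19, -2.76, 2.67, 8.1, 13.53]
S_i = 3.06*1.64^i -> [3.06, 5.02, 8.23, 13.5, 22.14]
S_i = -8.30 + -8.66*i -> [-8.3, -16.96, -25.62, -34.28, -42.94]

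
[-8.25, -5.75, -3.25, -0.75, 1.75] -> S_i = -8.25 + 2.50*i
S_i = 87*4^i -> [87, 348, 1392, 5568, 22272]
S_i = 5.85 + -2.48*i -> [5.85, 3.37, 0.89, -1.59, -4.07]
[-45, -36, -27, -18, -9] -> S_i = -45 + 9*i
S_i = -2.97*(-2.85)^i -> [-2.97, 8.46, -24.12, 68.75, -195.95]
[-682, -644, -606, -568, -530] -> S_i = -682 + 38*i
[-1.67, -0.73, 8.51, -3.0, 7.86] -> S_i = Random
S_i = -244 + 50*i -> [-244, -194, -144, -94, -44]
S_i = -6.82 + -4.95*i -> [-6.82, -11.77, -16.72, -21.67, -26.62]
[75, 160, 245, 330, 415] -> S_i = 75 + 85*i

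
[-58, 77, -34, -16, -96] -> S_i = Random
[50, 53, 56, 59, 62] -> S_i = 50 + 3*i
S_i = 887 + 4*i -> [887, 891, 895, 899, 903]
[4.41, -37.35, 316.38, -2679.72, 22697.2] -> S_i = 4.41*(-8.47)^i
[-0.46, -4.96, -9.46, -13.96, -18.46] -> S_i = -0.46 + -4.50*i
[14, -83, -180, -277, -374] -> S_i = 14 + -97*i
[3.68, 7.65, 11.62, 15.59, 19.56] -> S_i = 3.68 + 3.97*i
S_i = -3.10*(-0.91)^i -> [-3.1, 2.82, -2.57, 2.34, -2.13]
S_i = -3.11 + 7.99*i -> [-3.11, 4.88, 12.87, 20.86, 28.85]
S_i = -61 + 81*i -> [-61, 20, 101, 182, 263]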